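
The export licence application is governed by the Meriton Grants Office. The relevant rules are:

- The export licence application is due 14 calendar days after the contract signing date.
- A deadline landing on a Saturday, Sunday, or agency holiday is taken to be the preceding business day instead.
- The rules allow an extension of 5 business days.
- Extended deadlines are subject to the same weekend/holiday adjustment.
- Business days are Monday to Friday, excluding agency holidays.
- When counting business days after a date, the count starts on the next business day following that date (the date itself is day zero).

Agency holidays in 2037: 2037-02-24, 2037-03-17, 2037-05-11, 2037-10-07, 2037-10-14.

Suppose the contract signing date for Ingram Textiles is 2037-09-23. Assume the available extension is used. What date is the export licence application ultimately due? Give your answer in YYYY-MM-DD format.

14 calendar days after 2037-09-23 is 2037-10-07.
2037-10-07 falls on a listed holiday. Rolling to the preceding business day gives 2037-10-06, a Tuesday.
Applying the 5-business-day extension: 5 business days after 2037-10-06 is 2037-10-15.
Since 2037-10-15 is a Thursday and not a holiday, the date is unchanged.
The final due date is 2037-10-15.

2037-10-15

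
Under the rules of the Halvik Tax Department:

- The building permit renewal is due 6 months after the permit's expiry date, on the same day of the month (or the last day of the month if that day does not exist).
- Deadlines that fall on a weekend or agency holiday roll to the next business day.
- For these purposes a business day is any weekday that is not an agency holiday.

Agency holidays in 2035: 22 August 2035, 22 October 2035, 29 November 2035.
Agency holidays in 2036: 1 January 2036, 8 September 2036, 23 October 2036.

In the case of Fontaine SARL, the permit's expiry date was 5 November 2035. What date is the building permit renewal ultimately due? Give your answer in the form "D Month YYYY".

Moving 6 months forward from 5 November 2035 on the corresponding day gives 5 May 2036.
5 May 2036 falls on a Monday, which is a business day, so no adjustment is needed.
So the filing is due 5 May 2036.

5 May 2036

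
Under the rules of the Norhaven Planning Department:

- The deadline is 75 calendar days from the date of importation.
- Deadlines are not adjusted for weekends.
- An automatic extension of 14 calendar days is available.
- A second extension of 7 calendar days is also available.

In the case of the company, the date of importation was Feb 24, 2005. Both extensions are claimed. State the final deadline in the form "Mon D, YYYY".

Trigger date Feb 24, 2005 + 75 calendar days = May 10, 2005.
May 10, 2005 falls on a Tuesday. The rules make no weekend/holiday allowance, so it remains May 10, 2005.
Applying the 14-calendar-day extension: May 10, 2005 + 14 days = May 24, 2005.
No adjustment is made for weekends or holidays, so May 24, 2005 stands.
Add the 7 calendar-day extension to May 24, 2005: May 31, 2005.
No adjustment is made for weekends or holidays, so May 31, 2005 stands.
Final deadline: May 31, 2005.

May 31, 2005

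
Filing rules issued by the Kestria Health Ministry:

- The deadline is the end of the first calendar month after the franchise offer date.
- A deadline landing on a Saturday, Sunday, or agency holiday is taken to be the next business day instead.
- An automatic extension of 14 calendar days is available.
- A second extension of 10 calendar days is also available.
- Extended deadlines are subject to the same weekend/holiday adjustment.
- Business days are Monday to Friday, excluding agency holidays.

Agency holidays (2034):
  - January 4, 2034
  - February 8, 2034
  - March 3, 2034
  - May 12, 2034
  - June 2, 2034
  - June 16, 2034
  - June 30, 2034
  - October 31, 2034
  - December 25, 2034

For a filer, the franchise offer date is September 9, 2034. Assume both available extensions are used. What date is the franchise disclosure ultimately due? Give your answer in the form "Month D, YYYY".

1 month after September 9, 2034 is October 2034; that month ends on October 31, 2034.
Because October 31, 2034 is a listed holiday, the deadline becomes November 1, 2034 (Wednesday).
The 14-calendar-day extension moves the deadline from November 1, 2034 to November 15, 2034.
November 15, 2034 is a Wednesday and not a listed holiday, so it stands.
The 10-calendar-day extension moves the deadline from November 15, 2034 to November 25, 2034.
November 25, 2034 falls on a Saturday. Rolling to the next business day gives November 27, 2034, a Monday.
Deadline: November 27, 2034.

November 27, 2034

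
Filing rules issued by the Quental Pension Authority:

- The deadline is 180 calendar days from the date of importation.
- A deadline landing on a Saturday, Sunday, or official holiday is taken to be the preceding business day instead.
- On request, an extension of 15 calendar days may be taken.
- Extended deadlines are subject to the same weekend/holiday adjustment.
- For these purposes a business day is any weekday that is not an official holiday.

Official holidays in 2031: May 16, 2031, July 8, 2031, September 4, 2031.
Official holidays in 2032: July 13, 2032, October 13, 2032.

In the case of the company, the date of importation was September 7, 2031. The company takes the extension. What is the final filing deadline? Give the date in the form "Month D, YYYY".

Adding 180 calendar days to September 7, 2031 gives March 5, 2032.
March 5, 2032 (Friday) is already a business day.
With the 15-day extension, March 5, 2032 becomes March 20, 2032.
Because March 20, 2032 is a Saturday, the deadline becomes March 19, 2032 (Friday).
The final due date is March 19, 2032.

March 19, 2032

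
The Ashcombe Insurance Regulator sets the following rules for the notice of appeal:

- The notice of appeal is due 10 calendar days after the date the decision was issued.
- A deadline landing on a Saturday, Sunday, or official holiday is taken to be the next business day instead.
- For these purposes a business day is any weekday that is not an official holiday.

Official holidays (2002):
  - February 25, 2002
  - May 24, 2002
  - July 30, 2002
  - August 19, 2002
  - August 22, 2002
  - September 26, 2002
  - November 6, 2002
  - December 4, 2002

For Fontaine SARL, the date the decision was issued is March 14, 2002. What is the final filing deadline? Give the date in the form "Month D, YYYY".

March 25, 2002

Adding 10 calendar days to March 14, 2002 gives March 24, 2002.
March 24, 2002 is a Sunday; the next business day is March 25, 2002 (Monday).
So the filing is due March 25, 2002.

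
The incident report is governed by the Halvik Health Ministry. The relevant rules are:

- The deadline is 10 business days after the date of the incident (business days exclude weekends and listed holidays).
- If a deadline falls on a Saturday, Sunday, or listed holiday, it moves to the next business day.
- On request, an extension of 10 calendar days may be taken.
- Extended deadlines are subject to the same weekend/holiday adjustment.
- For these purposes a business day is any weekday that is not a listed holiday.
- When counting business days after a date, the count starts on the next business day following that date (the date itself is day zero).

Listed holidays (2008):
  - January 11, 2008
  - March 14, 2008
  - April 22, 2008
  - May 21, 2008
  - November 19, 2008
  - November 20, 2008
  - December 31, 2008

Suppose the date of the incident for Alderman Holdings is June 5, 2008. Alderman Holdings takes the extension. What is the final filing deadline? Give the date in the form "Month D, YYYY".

June 30, 2008

Counting 10 business days after June 5, 2008 (skipping weekends and listed holidays) reaches June 19, 2008.
June 19, 2008 falls on a Thursday, which is a business day, so no adjustment is needed.
Applying the 10-calendar-day extension: June 19, 2008 + 10 days = June 29, 2008.
June 29, 2008 is a Sunday; the next business day is June 30, 2008 (Monday).
Deadline: June 30, 2008.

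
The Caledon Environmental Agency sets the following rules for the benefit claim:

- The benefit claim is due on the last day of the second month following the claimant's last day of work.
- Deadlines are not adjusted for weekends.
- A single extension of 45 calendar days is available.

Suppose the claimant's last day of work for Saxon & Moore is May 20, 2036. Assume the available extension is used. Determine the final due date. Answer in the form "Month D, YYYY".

September 14, 2036

The second month after May 20, 2036 is July 2036, whose last day is July 31, 2036.
July 31, 2036 falls on a Thursday. The rules make no weekend/holiday allowance, so it remains July 31, 2036.
With the 45-day extension, July 31, 2036 becomes September 14, 2036.
September 14, 2036 is a Sunday; no weekend or holiday adjustment applies.
Deadline: September 14, 2036.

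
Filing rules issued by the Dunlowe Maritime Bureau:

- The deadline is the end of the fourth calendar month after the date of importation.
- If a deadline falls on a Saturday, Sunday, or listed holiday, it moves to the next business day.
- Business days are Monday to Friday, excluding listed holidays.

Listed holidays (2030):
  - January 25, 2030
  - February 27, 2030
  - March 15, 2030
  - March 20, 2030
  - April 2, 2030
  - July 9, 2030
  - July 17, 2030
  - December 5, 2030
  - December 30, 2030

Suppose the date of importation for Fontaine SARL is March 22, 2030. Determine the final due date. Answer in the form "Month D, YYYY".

July 31, 2030

4 months after March 22, 2030 is July 2030; that month ends on July 31, 2030.
July 31, 2030 falls on a Wednesday, which is a business day, so no adjustment is needed.
So the filing is due July 31, 2030.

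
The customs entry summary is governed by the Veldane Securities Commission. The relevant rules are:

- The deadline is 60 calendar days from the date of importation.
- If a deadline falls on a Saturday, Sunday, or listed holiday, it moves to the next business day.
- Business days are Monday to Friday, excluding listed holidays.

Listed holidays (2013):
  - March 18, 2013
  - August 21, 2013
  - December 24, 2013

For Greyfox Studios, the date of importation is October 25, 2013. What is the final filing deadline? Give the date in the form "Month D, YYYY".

December 25, 2013

Adding 60 calendar days to October 25, 2013 gives December 24, 2013.
December 24, 2013 is a listed holiday, so it moves to the next business day, December 25, 2013 (Wednesday).
Final deadline: December 25, 2013.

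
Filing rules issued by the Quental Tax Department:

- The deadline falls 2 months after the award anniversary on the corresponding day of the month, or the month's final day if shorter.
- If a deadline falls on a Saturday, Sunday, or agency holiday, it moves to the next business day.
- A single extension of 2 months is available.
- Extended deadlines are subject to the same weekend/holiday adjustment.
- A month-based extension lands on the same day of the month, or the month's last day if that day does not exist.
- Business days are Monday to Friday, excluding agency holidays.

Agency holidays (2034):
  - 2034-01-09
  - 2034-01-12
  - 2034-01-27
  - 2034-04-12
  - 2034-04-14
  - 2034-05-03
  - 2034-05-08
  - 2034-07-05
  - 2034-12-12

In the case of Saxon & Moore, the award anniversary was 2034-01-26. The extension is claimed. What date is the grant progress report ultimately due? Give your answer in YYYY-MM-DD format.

2034-05-29

2 months after 2034-01-26, on the same day of the month, is 2034-03-26.
Because 2034-03-26 is a Sunday, the deadline becomes 2034-03-27 (Monday).
The 2 months extension carries 2034-03-27 to 2034-05-27.
2034-05-27 falls on a Saturday. Rolling to the next business day gives 2034-05-29, a Monday.
Deadline: 2034-05-29.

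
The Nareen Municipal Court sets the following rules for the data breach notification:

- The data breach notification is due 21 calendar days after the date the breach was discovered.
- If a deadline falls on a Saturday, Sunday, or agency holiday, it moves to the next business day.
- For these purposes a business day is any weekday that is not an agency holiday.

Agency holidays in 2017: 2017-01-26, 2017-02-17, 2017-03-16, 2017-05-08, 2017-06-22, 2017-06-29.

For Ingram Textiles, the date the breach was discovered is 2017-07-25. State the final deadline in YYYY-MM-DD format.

21 calendar days after 2017-07-25 is 2017-08-15.
Since 2017-08-15 is a Tuesday and not a holiday, the date is unchanged.
So the filing is due 2017-08-15.

2017-08-15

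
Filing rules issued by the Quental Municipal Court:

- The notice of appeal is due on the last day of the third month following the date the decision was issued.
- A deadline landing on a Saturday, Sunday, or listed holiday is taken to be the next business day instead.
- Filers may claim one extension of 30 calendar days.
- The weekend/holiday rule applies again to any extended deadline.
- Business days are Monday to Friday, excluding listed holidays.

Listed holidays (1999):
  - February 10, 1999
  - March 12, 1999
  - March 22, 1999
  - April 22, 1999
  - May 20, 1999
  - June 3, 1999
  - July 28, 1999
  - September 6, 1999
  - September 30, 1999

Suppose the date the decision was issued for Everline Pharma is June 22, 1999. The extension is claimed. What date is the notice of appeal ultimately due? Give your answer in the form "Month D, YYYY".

3 months after June 22, 1999 is September 1999; that month ends on September 30, 1999.
Because September 30, 1999 is a listed holiday, the deadline becomes October 1, 1999 (Friday).
The 30-calendar-day extension moves the deadline from October 1, 1999 to October 31, 1999.
October 31, 1999 is a Sunday, so it moves to the next business day, November 1, 1999 (Monday).
Deadline: November 1, 1999.

November 1, 1999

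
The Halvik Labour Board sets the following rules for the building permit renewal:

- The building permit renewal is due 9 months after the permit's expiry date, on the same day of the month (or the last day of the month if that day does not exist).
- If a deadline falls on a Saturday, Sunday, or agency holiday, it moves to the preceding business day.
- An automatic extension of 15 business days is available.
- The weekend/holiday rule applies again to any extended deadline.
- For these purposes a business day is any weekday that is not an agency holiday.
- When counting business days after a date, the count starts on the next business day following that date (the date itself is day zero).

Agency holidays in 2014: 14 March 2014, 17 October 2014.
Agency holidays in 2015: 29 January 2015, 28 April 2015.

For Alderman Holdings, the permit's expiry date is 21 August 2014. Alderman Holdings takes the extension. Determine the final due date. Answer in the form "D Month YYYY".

Moving 9 months forward from 21 August 2014 on the corresponding day gives 21 May 2015.
Since 21 May 2015 is a Thursday and not a holiday, the date is unchanged.
Applying the 15-business-day extension: 15 business days after 21 May 2015 is 11 June 2015.
11 June 2015 falls on a Thursday, which is a business day, so no adjustment is needed.
Deadline: 11 June 2015.

11 June 2015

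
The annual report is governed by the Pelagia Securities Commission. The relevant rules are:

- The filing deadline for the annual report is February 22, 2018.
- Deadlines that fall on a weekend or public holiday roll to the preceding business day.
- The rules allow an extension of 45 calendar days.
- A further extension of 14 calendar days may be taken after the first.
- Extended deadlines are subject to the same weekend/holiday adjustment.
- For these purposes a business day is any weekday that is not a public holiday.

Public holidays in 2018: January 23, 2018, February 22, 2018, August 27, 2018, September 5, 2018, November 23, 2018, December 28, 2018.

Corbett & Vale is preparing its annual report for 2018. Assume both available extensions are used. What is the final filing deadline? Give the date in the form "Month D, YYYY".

The stated deadline is February 22, 2018.
February 22, 2018 is a listed holiday; the preceding business day is February 21, 2018 (Wednesday).
Applying the 45-calendar-day extension: February 21, 2018 + 45 days = April 7, 2018.
April 7, 2018 is a Saturday; the preceding business day is April 6, 2018 (Friday).
Add the 14 calendar-day extension to April 6, 2018: April 20, 2018.
April 20, 2018 falls on a Friday, which is a business day, so no adjustment is needed.
Final deadline: April 20, 2018.

April 20, 2018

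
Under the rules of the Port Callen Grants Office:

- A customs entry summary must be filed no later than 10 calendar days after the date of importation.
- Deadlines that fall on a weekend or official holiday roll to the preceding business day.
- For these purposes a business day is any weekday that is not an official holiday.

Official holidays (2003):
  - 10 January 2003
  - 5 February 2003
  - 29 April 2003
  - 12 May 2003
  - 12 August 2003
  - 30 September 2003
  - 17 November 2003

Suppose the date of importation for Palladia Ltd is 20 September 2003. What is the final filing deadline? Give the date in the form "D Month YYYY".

29 September 2003

Trigger date 20 September 2003 + 10 calendar days = 30 September 2003.
30 September 2003 is a listed holiday; the preceding business day is 29 September 2003 (Monday).
So the filing is due 29 September 2003.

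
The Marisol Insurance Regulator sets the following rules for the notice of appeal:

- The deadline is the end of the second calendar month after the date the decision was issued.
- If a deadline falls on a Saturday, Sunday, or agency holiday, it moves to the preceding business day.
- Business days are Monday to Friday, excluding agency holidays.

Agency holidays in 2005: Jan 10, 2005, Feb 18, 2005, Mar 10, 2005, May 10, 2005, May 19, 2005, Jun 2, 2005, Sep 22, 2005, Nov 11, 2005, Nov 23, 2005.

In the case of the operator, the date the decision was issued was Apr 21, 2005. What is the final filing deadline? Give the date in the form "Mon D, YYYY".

Jun 30, 2005

2 months after Apr 21, 2005 is June 2005; that month ends on Jun 30, 2005.
Jun 30, 2005 is a Thursday and not a listed holiday, so it stands.
So the filing is due Jun 30, 2005.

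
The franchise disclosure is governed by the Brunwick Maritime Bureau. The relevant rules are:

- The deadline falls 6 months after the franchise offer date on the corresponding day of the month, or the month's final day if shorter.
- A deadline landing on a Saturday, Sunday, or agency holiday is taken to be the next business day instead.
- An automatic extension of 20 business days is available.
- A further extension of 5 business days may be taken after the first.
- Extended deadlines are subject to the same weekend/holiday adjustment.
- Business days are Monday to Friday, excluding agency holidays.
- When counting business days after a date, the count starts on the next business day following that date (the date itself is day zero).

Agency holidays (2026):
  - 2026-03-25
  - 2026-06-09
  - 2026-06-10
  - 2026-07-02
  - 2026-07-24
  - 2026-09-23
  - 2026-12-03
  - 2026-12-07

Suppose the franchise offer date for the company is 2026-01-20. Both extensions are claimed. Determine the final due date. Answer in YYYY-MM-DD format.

6 months after 2026-01-20, on the same day of the month, is 2026-07-20.
2026-07-20 (Monday) is already a business day.
The 20-business-day extension runs from 2026-07-20 to 2026-08-18.
2026-08-18 is a Tuesday and not a listed holiday, so it stands.
Applying the 5-business-day extension: 5 business days after 2026-08-18 is 2026-08-25.
Since 2026-08-25 is a Tuesday and not a holiday, the date is unchanged.
Deadline: 2026-08-25.

2026-08-25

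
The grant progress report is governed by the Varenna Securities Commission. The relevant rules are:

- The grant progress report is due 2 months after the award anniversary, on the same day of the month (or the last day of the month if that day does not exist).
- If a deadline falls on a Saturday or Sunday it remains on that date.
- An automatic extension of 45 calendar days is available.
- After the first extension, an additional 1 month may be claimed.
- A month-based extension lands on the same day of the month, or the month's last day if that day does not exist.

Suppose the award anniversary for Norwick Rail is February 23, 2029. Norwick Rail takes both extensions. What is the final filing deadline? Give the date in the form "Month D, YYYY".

Moving 2 months forward from February 23, 2029 on the corresponding day gives April 23, 2029.
No adjustment is made for weekends or holidays, so April 23, 2029 stands.
Applying the 45-calendar-day extension: April 23, 2029 + 45 days = June 7, 2029.
June 7, 2029 falls on a Thursday. The rules make no weekend/holiday allowance, so it remains June 7, 2029.
Add 1 month to June 7, 2029: July 7, 2029.
July 7, 2029 is a Saturday; no weekend or holiday adjustment applies.
So the filing is due July 7, 2029.

July 7, 2029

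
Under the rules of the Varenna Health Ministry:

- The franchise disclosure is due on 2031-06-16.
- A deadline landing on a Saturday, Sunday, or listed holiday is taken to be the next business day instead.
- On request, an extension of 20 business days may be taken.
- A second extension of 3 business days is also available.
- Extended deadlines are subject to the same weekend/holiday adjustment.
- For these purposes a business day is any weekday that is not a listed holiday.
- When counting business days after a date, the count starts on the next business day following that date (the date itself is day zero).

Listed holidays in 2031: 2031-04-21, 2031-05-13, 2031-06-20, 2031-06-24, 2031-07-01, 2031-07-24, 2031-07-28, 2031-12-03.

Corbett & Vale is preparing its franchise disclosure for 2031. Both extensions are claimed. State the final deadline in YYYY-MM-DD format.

The statutory due date is 2031-06-16.
Since 2031-06-16 is a Monday and not a holiday, the date is unchanged.
Applying the 20-business-day extension: 20 business days after 2031-06-16 is 2031-07-17.
Since 2031-07-17 is a Thursday and not a holiday, the date is unchanged.
The 3-business-day extension runs from 2031-07-17 to 2031-07-22.
2031-07-22 is a Tuesday and not a listed holiday, so it stands.
Deadline: 2031-07-22.

2031-07-22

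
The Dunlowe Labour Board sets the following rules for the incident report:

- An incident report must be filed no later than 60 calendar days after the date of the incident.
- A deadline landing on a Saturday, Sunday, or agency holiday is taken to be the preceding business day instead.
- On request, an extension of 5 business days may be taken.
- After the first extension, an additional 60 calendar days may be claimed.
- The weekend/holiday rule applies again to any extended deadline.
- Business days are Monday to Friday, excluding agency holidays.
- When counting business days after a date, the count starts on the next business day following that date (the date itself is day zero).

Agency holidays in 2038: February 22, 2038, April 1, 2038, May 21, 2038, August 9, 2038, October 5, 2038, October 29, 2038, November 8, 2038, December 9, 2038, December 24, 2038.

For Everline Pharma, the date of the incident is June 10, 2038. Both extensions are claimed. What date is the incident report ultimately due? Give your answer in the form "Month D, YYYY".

October 15, 2038

Trigger date June 10, 2038 + 60 calendar days = August 9, 2038.
Because August 9, 2038 is a listed holiday, the deadline becomes August 6, 2038 (Friday).
The 5-business-day extension runs from August 6, 2038 to August 16, 2038.
Since August 16, 2038 is a Monday and not a holiday, the date is unchanged.
The 60-calendar-day extension moves the deadline from August 16, 2038 to October 15, 2038.
October 15, 2038 is a Friday and not a listed holiday, so it stands.
Final deadline: October 15, 2038.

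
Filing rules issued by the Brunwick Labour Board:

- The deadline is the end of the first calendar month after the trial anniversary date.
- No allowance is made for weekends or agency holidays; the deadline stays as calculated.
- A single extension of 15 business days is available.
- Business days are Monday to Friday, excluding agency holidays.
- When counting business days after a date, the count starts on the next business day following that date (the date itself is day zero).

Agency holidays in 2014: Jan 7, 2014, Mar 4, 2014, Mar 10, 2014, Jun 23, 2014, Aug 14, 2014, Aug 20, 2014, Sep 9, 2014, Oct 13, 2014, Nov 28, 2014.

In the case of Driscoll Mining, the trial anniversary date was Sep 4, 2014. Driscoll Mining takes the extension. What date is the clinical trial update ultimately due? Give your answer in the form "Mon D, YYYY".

Nov 21, 2014

1 month after Sep 4, 2014 falls in October 2014; the last day of that month is Oct 31, 2014.
Oct 31, 2014 falls on a Friday. The rules make no weekend/holiday allowance, so it remains Oct 31, 2014.
Counting 15 further business days from Oct 31, 2014 reaches Nov 21, 2014.
No adjustment is made for weekends or holidays, so Nov 21, 2014 stands.
The final due date is Nov 21, 2014.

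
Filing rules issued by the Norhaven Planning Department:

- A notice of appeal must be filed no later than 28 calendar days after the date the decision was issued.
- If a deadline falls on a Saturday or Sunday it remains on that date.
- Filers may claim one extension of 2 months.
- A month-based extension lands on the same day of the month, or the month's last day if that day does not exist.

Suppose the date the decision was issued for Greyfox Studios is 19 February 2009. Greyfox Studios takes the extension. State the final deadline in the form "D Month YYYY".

19 May 2009

28 calendar days after 19 February 2009 is 19 March 2009.
19 March 2009 is a Thursday; no weekend or holiday adjustment applies.
Applying the 2 months extension: 2 months after 19 March 2009 is 19 May 2009.
No adjustment is made for weekends or holidays, so 19 May 2009 stands.
Final deadline: 19 May 2009.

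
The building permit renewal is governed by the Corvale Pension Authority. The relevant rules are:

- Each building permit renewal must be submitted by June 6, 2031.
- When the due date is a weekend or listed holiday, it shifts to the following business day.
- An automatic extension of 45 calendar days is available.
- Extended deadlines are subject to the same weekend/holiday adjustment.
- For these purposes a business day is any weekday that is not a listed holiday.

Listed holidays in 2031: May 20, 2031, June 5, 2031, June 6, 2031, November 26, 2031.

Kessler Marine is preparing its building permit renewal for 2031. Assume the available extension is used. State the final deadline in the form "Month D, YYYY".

Start from the fixed due date, June 6, 2031.
June 6, 2031 is a listed holiday, so it moves to the next business day, June 9, 2031 (Monday).
With the 45-day extension, June 9, 2031 becomes July 24, 2031.
Since July 24, 2031 is a Thursday and not a holiday, the date is unchanged.
Deadline: July 24, 2031.

July 24, 2031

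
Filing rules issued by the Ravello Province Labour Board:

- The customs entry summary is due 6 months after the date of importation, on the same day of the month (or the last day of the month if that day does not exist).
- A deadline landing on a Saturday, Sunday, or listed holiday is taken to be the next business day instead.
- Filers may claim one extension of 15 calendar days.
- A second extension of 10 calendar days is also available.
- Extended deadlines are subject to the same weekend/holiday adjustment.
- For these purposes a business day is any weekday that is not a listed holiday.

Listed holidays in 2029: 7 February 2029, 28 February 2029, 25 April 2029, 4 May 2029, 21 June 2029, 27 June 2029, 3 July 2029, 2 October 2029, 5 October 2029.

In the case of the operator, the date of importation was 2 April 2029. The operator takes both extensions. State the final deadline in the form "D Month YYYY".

Moving 6 months forward from 2 April 2029 on the corresponding day gives 2 October 2029.
Because 2 October 2029 is a listed holiday, the deadline becomes 3 October 2029 (Wednesday).
The 15-calendar-day extension moves the deadline from 3 October 2029 to 18 October 2029.
18 October 2029 (Thursday) is already a business day.
The 10-calendar-day extension moves the deadline from 18 October 2029 to 28 October 2029.
Because 28 October 2029 is a Sunday, the deadline becomes 29 October 2029 (Monday).
The final due date is 29 October 2029.

29 October 2029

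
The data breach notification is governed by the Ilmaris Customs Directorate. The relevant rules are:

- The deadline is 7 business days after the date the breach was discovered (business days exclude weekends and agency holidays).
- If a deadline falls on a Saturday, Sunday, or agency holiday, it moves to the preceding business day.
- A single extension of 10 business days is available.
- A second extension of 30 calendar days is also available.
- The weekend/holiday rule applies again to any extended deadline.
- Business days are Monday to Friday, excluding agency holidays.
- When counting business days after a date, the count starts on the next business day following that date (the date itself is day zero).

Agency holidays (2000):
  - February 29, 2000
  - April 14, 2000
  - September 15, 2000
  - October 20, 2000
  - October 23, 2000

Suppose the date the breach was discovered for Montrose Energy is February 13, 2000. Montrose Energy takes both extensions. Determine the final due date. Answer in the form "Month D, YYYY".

7 business days after February 13, 2000, excluding weekends and holidays, is February 22, 2000.
February 22, 2000 falls on a Tuesday, which is a business day, so no adjustment is needed.
Applying the 10-business-day extension: 10 business days after February 22, 2000 is March 8, 2000.
March 8, 2000 (Wednesday) is already a business day.
Applying the 30-calendar-day extension: March 8, 2000 + 30 days = April 7, 2000.
Since April 7, 2000 is a Friday and not a holiday, the date is unchanged.
Deadline: April 7, 2000.

April 7, 2000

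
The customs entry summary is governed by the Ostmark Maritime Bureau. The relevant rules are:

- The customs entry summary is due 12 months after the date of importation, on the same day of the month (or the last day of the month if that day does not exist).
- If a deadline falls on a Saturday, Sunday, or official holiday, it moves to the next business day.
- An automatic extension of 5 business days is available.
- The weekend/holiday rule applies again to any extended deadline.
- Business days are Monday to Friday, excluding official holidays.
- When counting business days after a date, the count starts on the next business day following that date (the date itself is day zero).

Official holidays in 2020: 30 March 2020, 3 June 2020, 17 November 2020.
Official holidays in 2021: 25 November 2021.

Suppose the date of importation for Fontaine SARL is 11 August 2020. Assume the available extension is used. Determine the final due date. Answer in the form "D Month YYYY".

Moving 12 months forward from 11 August 2020 on the corresponding day gives 11 August 2021.
11 August 2021 (Wednesday) is already a business day.
The 5-business-day extension runs from 11 August 2021 to 18 August 2021.
18 August 2021 (Wednesday) is already a business day.
Final deadline: 18 August 2021.

18 August 2021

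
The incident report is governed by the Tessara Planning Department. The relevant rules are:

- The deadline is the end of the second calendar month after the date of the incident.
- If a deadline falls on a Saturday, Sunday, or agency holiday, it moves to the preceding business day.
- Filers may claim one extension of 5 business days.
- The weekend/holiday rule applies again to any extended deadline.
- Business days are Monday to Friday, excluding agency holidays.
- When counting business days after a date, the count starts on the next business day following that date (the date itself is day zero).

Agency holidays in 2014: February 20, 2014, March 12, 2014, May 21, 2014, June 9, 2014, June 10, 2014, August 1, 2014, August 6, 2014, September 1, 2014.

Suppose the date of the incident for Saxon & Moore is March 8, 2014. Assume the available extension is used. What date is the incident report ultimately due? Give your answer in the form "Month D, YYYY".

June 6, 2014

2 months after March 8, 2014 is May 2014; that month ends on May 31, 2014.
May 31, 2014 is a Saturday; the preceding business day is May 30, 2014 (Friday).
Counting 5 further business days from May 30, 2014 reaches June 6, 2014.
June 6, 2014 falls on a Friday, which is a business day, so no adjustment is needed.
Final deadline: June 6, 2014.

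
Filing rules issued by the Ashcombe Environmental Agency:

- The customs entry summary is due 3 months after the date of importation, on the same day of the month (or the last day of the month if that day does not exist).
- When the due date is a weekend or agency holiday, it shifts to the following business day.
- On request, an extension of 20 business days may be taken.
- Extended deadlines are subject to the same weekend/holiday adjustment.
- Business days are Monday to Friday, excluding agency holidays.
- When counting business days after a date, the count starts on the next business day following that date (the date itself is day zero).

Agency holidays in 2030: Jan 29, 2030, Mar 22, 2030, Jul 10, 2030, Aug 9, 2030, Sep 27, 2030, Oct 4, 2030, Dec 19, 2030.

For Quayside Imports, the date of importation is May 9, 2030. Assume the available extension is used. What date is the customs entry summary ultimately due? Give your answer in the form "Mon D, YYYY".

3 months after May 9, 2030, on the same day of the month, is Aug 9, 2030.
Aug 9, 2030 falls on a listed holiday. Rolling to the next business day gives Aug 12, 2030, a Monday.
Applying the 20-business-day extension: 20 business days after Aug 12, 2030 is Sep 9, 2030.
Since Sep 9, 2030 is a Monday and not a holiday, the date is unchanged.
Deadline: Sep 9, 2030.

Sep 9, 2030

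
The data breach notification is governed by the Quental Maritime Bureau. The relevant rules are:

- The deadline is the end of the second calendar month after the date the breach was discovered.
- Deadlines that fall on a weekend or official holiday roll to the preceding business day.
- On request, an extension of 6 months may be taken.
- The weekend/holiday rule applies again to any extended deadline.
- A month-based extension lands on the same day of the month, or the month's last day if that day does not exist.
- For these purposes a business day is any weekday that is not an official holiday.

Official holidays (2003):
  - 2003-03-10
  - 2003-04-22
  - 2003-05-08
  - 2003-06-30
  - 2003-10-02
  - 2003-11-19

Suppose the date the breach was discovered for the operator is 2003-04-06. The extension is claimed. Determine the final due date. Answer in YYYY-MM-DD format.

2003-12-26

The second month after 2003-04-06 is June 2003, whose last day is 2003-06-30.
2003-06-30 is a listed holiday, so it moves to the preceding business day, 2003-06-27 (Friday).
Applying the 6 months extension: 6 months after 2003-06-27 is 2003-12-27.
2003-12-27 is a Saturday, so it moves to the preceding business day, 2003-12-26 (Friday).
So the filing is due 2003-12-26.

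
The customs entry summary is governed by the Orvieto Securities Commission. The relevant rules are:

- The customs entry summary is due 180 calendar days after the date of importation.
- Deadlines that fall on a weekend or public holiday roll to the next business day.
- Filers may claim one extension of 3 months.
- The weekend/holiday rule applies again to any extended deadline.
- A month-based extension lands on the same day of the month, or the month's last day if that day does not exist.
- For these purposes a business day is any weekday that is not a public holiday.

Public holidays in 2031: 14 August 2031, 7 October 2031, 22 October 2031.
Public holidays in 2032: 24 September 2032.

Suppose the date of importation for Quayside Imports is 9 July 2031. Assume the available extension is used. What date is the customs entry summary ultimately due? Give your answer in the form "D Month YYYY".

Trigger date 9 July 2031 + 180 calendar days = 5 January 2032.
Since 5 January 2032 is a Monday and not a holiday, the date is unchanged.
Applying the 3 months extension: 3 months after 5 January 2032 is 5 April 2032.
Since 5 April 2032 is a Monday and not a holiday, the date is unchanged.
The final due date is 5 April 2032.

5 April 2032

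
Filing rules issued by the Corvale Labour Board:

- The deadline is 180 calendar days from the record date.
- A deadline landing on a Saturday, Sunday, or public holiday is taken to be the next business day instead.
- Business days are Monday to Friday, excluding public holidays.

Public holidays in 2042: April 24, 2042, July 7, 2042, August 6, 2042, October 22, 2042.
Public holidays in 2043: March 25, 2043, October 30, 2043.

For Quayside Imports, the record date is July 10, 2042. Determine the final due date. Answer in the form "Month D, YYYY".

January 6, 2043

From July 10, 2042, 180 calendar days later is January 6, 2043.
January 6, 2043 (Tuesday) is already a business day.
So the filing is due January 6, 2043.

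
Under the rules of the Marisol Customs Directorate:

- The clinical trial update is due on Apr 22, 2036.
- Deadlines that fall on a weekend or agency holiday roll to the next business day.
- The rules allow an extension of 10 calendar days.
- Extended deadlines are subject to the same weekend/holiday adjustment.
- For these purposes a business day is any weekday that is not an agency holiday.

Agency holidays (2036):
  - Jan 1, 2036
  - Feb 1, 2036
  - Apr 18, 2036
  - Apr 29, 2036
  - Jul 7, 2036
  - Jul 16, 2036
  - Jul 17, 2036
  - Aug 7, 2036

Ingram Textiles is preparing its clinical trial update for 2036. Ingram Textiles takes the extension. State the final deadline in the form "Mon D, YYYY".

The statutory due date is Apr 22, 2036.
Apr 22, 2036 falls on a Tuesday, which is a business day, so no adjustment is needed.
The 10-calendar-day extension moves the deadline from Apr 22, 2036 to May 2, 2036.
May 2, 2036 falls on a Friday, which is a business day, so no adjustment is needed.
The final due date is May 2, 2036.

May 2, 2036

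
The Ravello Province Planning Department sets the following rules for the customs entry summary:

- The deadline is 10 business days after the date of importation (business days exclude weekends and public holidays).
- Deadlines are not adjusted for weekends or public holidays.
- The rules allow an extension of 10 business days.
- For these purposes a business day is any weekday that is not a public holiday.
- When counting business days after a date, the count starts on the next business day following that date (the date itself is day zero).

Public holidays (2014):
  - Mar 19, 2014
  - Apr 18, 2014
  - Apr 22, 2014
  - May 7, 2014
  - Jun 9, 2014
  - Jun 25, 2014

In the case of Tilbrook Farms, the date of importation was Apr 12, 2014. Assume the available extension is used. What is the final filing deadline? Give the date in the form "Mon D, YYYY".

May 14, 2014

10 business days after Apr 12, 2014, excluding weekends and holidays, is Apr 29, 2014.
Apr 29, 2014 is a Tuesday; no weekend or holiday adjustment applies.
Applying the 10-business-day extension: 10 business days after Apr 29, 2014 is May 14, 2014.
May 14, 2014 falls on a Wednesday. The rules make no weekend/holiday allowance, so it remains May 14, 2014.
The final due date is May 14, 2014.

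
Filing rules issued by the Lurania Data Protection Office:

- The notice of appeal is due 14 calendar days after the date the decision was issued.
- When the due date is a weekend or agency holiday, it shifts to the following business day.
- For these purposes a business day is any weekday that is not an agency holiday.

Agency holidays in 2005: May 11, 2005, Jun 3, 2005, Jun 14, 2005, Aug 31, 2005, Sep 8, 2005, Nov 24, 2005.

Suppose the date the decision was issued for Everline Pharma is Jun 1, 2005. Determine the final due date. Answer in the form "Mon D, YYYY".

Adding 14 calendar days to Jun 1, 2005 gives Jun 15, 2005.
Jun 15, 2005 falls on a Wednesday, which is a business day, so no adjustment is needed.
Final deadline: Jun 15, 2005.

Jun 15, 2005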